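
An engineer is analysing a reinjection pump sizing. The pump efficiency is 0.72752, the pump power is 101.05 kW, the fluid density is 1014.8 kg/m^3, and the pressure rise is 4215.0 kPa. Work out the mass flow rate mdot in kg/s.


mdot = P_pump * rho * eta / dP
mdot = 101.05 * 1014.8 * 0.72752 / 4215.0
mdot = 17.700 kg/s


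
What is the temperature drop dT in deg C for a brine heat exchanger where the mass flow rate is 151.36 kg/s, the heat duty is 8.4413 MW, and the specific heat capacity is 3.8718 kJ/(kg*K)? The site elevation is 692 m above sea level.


dT = Q * 1000 / (mdot * cp)
dT = 8.4413 * 1000 / (151.36 * 3.8718)
dT = 14.40407 K
Convert (temperature difference, 1 K = 1 deg C): 14.40407 K = 14.40407 deg C
dT = 14.404 deg C


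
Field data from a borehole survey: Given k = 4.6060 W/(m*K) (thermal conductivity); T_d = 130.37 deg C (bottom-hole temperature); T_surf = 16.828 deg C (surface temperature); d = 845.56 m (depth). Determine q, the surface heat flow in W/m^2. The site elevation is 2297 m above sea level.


Step 1: grad = (T_d - T_surf)/d * 1000 = (130.37 - 16.828)/845.56 * 1000 = 134.2802 deg C/km
Step 2: q = k * grad / 1000 = 4.606 * 134.2802 / 1000 = 0.61849 W/m^2
q = 0.61849 W/m^2


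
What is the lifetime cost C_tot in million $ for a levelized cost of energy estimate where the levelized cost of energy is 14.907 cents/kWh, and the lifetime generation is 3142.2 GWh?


C_tot = LCOE / 100 * E_tot
C_tot = 14.907 / 100 * 3142.2
C_tot = 468.41 million $


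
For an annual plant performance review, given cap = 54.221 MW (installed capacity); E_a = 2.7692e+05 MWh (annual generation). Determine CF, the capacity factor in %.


CF = E_a / (cap * 8760) * 100
CF = 2.7692e+05 / (54.221 * 8760) * 100
CF = 58.302 %


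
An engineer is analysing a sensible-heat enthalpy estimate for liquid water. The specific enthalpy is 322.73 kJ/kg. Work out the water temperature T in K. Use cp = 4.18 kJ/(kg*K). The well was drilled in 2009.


T = h / cp
T = 322.73 / 4.18
T = 77.20813 deg C
Convert to K: 77.20813 + 273.15 = 350.36 K
T = 350.36 K


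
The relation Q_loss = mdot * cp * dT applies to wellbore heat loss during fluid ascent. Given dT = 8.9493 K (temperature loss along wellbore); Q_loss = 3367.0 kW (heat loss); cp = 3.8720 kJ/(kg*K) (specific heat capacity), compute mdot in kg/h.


mdot = Q_loss / (cp * dT)
mdot = 3367.0 / (3.8720 * 8.9493)
mdot = 97.16698 kg/s
Convert: 97.16698 kg/s * 3600.0 = 3.4980e+05 kg/h
mdot = 3.4980e+05 kg/h


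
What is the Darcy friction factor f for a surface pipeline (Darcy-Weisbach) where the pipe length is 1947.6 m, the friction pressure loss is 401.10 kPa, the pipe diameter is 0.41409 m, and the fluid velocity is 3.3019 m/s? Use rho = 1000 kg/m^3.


f = dP*1000 / ((L/D)*(rho*vel^2/2))
f = 401.10*1000 / ((1947.6/0.41409)*(1000*3.3019^2/2))
f = 0.015644


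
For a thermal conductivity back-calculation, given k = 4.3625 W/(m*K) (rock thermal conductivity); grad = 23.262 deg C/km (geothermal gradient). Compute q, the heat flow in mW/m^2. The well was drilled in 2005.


q = k * grad / 1000
q = 4.3625 * 23.262 / 1000
q = 0.1014805 W/m^2
Convert: 0.1014805 W/m^2 * 1000.0 = 101.48 mW/m^2
q = 101.48 mW/m^2


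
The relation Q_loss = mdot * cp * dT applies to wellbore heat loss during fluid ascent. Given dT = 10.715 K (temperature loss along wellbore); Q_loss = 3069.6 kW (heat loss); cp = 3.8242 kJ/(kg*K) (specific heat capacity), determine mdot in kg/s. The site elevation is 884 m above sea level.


mdot = Q_loss / (cp * dT)
mdot = 3069.6 / (3.8242 * 10.715)
mdot = 74.912 kg/s


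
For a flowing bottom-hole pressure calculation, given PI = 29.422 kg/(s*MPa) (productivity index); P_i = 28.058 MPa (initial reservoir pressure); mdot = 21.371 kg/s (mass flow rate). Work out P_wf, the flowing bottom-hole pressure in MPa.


P_wf = P_i - mdot / PI
P_wf = 28.058 - 21.371 / 29.422
P_wf = 27.332 MPa


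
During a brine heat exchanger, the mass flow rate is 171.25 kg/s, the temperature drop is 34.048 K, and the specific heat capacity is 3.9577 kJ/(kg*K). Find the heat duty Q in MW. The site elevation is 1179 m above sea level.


Q = mdot * cp * dT / 1000
Q = 171.25 * 3.9577 * 34.048 / 1000
Q = 23.076 MW


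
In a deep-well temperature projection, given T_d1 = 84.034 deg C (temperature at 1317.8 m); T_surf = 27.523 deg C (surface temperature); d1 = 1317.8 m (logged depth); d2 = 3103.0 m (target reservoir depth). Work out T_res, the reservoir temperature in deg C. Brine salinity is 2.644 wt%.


Step 1: grad = (T_d1 - T_surf)/d1 * 1000 = (84.034 - 27.523)/1317.8 * 1000 = 42.88284 deg C/km
Step 2: T_res = T_surf + grad*d2/1000 = 27.523 + 42.88284*3103.0/1000 = 160.59 deg C
T_res = 160.59 deg C


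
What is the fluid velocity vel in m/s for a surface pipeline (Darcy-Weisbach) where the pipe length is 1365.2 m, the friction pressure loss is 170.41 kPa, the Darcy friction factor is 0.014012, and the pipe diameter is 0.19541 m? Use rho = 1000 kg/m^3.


vel = sqrt(dP*1000*2*D / (f*L*rho))
vel = sqrt(170.41*1000*2*0.19541 / (0.014012*1365.2*1000))
vel = 1.8659 m/s


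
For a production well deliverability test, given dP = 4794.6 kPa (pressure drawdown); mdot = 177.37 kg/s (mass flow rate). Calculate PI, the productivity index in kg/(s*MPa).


PI = mdot * 1000 / dP
PI = 177.37 * 1000 / 4794.6
PI = 36.994 kg/(s*MPa)


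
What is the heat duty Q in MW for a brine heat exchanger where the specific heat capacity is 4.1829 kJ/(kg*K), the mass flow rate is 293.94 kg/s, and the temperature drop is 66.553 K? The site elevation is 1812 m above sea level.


Q = mdot * cp * dT / 1000
Q = 293.94 * 4.1829 * 66.553 / 1000
Q = 81.828 MW


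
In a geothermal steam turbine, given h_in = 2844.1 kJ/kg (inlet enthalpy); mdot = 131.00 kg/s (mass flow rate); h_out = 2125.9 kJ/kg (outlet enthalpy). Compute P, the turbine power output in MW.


P = mdot * (h_in - h_out) / 1000
P = 131.00 * (2844.1 - 2125.9) / 1000
P = 94.084 MW


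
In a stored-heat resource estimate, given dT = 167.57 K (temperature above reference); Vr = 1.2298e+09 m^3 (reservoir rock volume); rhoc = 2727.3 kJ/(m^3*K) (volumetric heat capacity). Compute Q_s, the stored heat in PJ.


Q_s = Vr * rhoc * dT / 1e12
Q_s = 1.2298e+09 * 2727.3 * 167.57 / 1e12
Q_s = 562.04 PJ


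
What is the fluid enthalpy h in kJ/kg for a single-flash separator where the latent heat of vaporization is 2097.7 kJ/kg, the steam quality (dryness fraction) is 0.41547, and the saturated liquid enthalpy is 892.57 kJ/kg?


h = hf + x * hfg
h = 892.57 + 0.41547 * 2097.7
h = 1764.1 kJ/kg


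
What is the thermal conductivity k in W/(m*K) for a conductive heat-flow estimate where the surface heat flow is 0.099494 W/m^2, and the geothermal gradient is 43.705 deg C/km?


k = q * 1000 / grad
k = 0.099494 * 1000 / 43.705
k = 2.2765 W/(m*K)


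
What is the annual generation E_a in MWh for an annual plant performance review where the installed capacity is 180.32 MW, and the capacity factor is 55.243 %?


E_a = CF / 100 * cap * 8760
E_a = 55.243 / 100 * 180.32 * 8760
E_a = 8.7262e+05 MWh


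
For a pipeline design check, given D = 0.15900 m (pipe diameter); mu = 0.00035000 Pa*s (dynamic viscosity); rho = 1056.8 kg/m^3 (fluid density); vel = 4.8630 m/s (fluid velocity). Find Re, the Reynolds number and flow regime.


Step 1: Re = rho*vel*D/mu = 1056.8*4.863*0.159/0.00035 = 2.3347e+06
Step 2: Re = 2.3347e+06 > 4000, so flow is turbulent.
Re = 2.3347e+06 (turbulent)


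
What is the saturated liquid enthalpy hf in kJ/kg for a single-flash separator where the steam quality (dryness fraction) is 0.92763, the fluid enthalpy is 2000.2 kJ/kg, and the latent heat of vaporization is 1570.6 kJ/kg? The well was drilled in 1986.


hf = h - x * hfg
hf = 2000.2 - 0.92763 * 1570.6
hf = 543.26 kJ/kg


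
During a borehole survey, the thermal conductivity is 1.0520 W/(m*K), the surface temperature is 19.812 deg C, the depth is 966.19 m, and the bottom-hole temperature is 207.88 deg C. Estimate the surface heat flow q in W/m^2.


Step 1: grad = (T_d - T_surf)/d * 1000 = (207.88 - 19.812)/966.19 * 1000 = 194.6491 deg C/km
Step 2: q = k * grad / 1000 = 1.052 * 194.6491 / 1000 = 0.20477 W/m^2
q = 0.20477 W/m^2


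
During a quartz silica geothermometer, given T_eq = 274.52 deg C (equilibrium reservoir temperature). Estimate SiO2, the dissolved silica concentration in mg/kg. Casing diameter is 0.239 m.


SiO2 = 10^(5.19 - 1309/(T_eq + 273.15))
SiO2 = 10^(5.19 - 1309/(274.52 + 273.15))
SiO2 = 630.78 mg/kg


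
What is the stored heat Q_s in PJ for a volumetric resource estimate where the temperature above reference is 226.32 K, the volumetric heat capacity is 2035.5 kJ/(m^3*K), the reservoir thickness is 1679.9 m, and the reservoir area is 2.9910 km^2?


Step 1: Vr = A*1e6*hr = 2.991*1e6*1679.9 = 5.024581e+09 m^3
Step 2: Q_s = Vr*rhoc*dT/1e12 = 5.024581e+09*2035.5*226.32/1e12 = 2314.7 PJ
Q_s = 2314.7 PJ


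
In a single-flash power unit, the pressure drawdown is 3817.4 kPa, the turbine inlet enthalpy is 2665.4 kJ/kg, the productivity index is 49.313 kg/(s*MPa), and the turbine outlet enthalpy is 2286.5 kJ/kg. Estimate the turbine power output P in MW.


Step 1: mdot = PI * dP / 1000 = 49.313 * 3817.4 / 1000 = 188.2474 kg/s
Step 2: P = mdot*(h_in - h_out)/1000 = 188.2474*(2665.4 - 2286.5)/1000 = 71.327 MW
P = 71.327 MW


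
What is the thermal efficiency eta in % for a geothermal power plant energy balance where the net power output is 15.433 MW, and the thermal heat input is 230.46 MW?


eta = W_net / Q_in * 100
eta = 15.433 / 230.46 * 100
eta = 6.6966 %


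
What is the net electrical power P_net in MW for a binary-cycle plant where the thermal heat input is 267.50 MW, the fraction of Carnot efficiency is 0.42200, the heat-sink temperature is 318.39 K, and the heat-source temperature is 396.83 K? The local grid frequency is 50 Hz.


Step 1: eta = (1 - Tc/Th)*f = (1 - 318.39/396.83)*0.422 = 0.08341527
Step 2: P_net = eta * Q_in = 0.08341527 * 267.5 = 22.314 MW
P_net = 22.314 MW


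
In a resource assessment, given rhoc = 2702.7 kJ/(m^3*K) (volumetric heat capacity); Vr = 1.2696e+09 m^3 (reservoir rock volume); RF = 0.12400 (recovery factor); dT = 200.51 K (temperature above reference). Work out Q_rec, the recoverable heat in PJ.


Step 1: Q_s = Vr*rhoc*dT/1e12 = 1.2696e+09*2702.7*200.51/1e12 = 688.0196 PJ
Step 2: Q_rec = Q_s * RF = 688.0196 * 0.124 = 85.314 PJ
Q_rec = 85.314 PJ


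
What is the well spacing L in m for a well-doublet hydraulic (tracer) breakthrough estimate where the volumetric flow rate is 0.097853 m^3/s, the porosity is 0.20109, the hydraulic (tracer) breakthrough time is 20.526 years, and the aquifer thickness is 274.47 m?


L = sqrt(t_bt*365.25*86400*3*Qv / (pi*hr*phi))
L = sqrt(20.526*365.25*86400*3*0.097853 / (pi*274.47*0.20109))
L = 1047.2 m


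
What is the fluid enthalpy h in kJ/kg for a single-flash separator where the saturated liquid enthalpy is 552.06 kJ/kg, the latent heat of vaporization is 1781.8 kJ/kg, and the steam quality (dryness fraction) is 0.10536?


h = hf + x * hfg
h = 552.06 + 0.10536 * 1781.8
h = 739.79 kJ/kg


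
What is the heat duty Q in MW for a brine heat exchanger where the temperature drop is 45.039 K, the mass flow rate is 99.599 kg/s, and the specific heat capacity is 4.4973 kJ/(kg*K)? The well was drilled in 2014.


Q = mdot * cp * dT / 1000
Q = 99.599 * 4.4973 * 45.039 / 1000
Q = 20.174 MW


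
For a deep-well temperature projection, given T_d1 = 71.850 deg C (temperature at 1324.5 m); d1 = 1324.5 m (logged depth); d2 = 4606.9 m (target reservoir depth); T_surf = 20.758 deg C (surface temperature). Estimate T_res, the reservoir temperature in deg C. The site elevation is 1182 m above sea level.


Step 1: grad = (T_d1 - T_surf)/d1 * 1000 = (71.85 - 20.758)/1324.5 * 1000 = 38.57456 deg C/km
Step 2: T_res = T_surf + grad*d2/1000 = 20.758 + 38.57456*4606.9/1000 = 198.47 deg C
T_res = 198.47 deg C


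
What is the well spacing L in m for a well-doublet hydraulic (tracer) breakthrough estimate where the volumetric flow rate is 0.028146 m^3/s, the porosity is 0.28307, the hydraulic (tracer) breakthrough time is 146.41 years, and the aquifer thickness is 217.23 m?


L = sqrt(t_bt*365.25*86400*3*Qv / (pi*hr*phi))
L = sqrt(146.41*365.25*86400*3*0.028146 / (pi*217.23*0.28307))
L = 1421.1 m


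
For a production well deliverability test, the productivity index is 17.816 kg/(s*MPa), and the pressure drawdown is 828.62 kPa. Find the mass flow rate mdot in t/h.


mdot = PI * dP / 1000
mdot = 17.816 * 828.62 / 1000
mdot = 14.76269 kg/s
Convert: 14.76269 kg/s * 3.6 = 53.146 t/h
mdot = 53.146 t/h


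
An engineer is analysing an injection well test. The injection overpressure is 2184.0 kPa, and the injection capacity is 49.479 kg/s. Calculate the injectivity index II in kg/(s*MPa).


II = mdot * 1000 / dP
II = 49.479 * 1000 / 2184.0
II = 22.655 kg/(s*MPa)


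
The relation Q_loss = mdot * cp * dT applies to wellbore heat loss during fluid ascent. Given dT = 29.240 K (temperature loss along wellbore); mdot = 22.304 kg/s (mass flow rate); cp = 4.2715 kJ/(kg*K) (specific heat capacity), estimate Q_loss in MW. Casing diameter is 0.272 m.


Q_loss = mdot * cp * dT
Q_loss = 22.304 * 4.2715 * 29.240
Q_loss = 2785.740 kW
Convert: 2785.740 kW * 0.001 = 2.7857 MW
Q_loss = 2.7857 MW


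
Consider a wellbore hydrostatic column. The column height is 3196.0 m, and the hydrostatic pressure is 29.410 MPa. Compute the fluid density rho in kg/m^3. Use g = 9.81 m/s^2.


rho = P * 1e6 / (g * h)
rho = 29.410 * 1e6 / (9.81 * 3196.0)
rho = 938.04 kg/m^3


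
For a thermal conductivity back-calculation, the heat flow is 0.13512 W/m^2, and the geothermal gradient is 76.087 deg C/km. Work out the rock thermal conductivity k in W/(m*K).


k = q / (grad / 1000)
k = 0.13512 / (76.087 / 1000)
k = 1.7759 W/(m*K)


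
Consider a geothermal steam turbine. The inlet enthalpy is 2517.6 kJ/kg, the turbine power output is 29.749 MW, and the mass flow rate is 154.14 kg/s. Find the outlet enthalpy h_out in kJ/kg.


h_out = h_in - P * 1000 / mdot
h_out = 2517.6 - 29.749 * 1000 / 154.14
h_out = 2324.6 kJ/kg


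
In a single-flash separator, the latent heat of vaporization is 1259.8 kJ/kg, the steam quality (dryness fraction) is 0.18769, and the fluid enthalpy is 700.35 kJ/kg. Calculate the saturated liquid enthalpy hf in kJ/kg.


hf = h - x * hfg
hf = 700.35 - 0.18769 * 1259.8
hf = 463.90 kJ/kg


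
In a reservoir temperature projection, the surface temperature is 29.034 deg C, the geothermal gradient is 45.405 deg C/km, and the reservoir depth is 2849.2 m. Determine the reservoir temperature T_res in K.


T_res = T_surf + grad * d / 1000
T_res = 29.034 + 45.405 * 2849.2 / 1000
T_res = 158.4019 deg C
Convert to K: 158.4019 + 273.15 = 431.55 K
T_res = 431.55 K


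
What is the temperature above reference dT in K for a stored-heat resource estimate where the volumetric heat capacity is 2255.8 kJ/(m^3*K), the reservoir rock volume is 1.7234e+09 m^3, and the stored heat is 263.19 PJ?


dT = Q_s * 1e12 / (Vr * rhoc)
dT = 263.19 * 1e12 / (1.7234e+09 * 2255.8)
dT = 67.699 K


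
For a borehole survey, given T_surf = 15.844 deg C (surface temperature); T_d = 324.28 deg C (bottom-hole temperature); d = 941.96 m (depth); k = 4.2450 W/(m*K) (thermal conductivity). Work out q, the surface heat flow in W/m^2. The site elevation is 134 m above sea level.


Step 1: grad = (T_d - T_surf)/d * 1000 = (324.28 - 15.844)/941.96 * 1000 = 327.4407 deg C/km
Step 2: q = k * grad / 1000 = 4.245 * 327.4407 / 1000 = 1.3900 W/m^2
q = 1.3900 W/m^2


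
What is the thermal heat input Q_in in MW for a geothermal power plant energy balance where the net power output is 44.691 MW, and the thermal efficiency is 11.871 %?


Q_in = W_net / (eta / 100)
Q_in = 44.691 / (11.871 / 100)
Q_in = 376.47 MW


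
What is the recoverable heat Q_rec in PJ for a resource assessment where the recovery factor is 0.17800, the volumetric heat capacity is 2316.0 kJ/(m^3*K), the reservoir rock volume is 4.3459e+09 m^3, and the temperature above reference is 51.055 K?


Step 1: Q_s = Vr*rhoc*dT/1e12 = 4.3459e+09*2316.0*51.055/1e12 = 513.8739 PJ
Step 2: Q_rec = Q_s * RF = 513.8739 * 0.178 = 91.470 PJ
Q_rec = 91.470 PJ


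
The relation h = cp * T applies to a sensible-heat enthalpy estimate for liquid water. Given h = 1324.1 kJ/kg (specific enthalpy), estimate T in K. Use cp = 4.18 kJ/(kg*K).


T = h / cp
T = 1324.1 / 4.18
T = 316.7703 deg C
Convert to K: 316.7703 + 273.15 = 589.92 K
T = 589.92 K


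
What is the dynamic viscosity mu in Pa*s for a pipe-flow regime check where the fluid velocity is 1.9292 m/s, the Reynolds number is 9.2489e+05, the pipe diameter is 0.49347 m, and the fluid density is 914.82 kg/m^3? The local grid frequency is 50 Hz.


mu = rho * vel * D / Re
mu = 914.82 * 1.9292 * 0.49347 / 9.2489e+05
mu = 0.00094164 Pa*s


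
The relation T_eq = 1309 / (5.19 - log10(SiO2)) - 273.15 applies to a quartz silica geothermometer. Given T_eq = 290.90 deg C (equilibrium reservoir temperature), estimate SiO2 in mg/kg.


SiO2 = 10^(5.19 - 1309/(T_eq + 273.15))
SiO2 = 10^(5.19 - 1309/(290.90 + 273.15))
SiO2 = 740.09 mg/kg


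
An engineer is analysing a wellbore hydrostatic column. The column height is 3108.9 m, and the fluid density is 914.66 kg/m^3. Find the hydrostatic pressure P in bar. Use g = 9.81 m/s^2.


P = rho * g * h / 1e6
P = 914.66 * 9.81 * 3108.9 / 1e6
P = 27.89558 MPa
Convert: 27.89558 MPa * 10.0 = 278.96 bar
P = 278.96 bar


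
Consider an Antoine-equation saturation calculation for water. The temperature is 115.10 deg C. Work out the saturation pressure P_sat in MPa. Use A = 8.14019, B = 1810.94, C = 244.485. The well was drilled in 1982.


P_sat = 10^(A - B/(C + T)) / 760 * 0.101325
P_sat = 10^(8.14019 - 1810.94/(244.485 + 115.10)) / 760 * 0.101325
P_sat = 0.16939 MPa


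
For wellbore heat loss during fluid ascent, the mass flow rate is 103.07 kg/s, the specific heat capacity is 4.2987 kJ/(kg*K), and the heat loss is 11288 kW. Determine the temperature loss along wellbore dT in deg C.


dT = Q_loss / (mdot * cp)
dT = 11288 / (103.07 * 4.2987)
dT = 25.47696 K
Convert (temperature difference, 1 K = 1 deg C): 25.47696 K = 25.47696 deg C
dT = 25.477 deg C


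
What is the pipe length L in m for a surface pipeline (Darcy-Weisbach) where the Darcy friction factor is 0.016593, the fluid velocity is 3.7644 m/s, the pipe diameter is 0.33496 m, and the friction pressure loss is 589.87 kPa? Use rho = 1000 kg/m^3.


L = dP*1000*D / (f*rho*vel^2/2)
L = 589.87*1000*0.33496 / (0.016593*1000*3.7644^2/2)
L = 1680.6 m


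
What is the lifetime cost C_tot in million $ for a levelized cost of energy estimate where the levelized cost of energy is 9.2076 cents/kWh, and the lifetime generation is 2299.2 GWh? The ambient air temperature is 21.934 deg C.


C_tot = LCOE / 100 * E_tot
C_tot = 9.2076 / 100 * 2299.2
C_tot = 211.70 million $


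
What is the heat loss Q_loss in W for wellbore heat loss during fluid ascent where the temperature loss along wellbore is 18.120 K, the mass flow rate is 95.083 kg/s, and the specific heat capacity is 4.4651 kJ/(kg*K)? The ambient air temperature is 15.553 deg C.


Q_loss = mdot * cp * dT
Q_loss = 95.083 * 4.4651 * 18.120
Q_loss = 7692.938 kW
Convert: 7692.938 kW * 1000.0 = 7.6929e+06 W
Q_loss = 7.6929e+06 W


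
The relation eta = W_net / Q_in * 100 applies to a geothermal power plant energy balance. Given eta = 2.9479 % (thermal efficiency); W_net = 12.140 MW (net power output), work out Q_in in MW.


Q_in = W_net / (eta / 100)
Q_in = 12.140 / (2.9479 / 100)
Q_in = 411.82 MW


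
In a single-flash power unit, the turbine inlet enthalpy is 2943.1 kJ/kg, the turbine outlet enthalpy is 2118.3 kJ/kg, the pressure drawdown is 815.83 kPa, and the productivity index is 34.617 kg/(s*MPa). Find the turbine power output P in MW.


Step 1: mdot = PI * dP / 1000 = 34.617 * 815.83 / 1000 = 28.24159 kg/s
Step 2: P = mdot*(h_in - h_out)/1000 = 28.24159*(2943.1 - 2118.3)/1000 = 23.294 MW
P = 23.294 MW


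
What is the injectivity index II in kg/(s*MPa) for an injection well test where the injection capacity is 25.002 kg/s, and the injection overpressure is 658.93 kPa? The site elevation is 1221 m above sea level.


II = mdot * 1000 / dP
II = 25.002 * 1000 / 658.93
II = 37.943 kg/(s*MPa)


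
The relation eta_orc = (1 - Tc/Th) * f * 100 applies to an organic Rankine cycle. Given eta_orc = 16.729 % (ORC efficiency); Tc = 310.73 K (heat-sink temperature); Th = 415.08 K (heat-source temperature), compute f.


f = (eta_orc/100) / (1 - Tc/Th)
f = (16.729/100) / (1 - 310.73/415.08)
f = 0.66544


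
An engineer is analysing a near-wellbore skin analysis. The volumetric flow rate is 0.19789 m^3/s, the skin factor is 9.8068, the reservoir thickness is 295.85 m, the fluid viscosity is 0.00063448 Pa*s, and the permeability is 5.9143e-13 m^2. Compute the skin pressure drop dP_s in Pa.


dP_s = S * q * mu / (2*pi*k*hr) / 1000
dP_s = 9.8068 * 0.19789 * 0.00063448 / (2*pi*5.9143e-13*295.85) / 1000
dP_s = 1119.990 kPa
Convert: 1119.990 kPa * 1000.0 = 1.1200e+06 Pa
dP_s = 1.1200e+06 Pa


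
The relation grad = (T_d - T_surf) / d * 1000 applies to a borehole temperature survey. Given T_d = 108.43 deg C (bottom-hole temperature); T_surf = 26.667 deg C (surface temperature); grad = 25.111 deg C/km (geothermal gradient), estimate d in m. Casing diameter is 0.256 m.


d = (T_d - T_surf) / grad * 1000
d = (108.43 - 26.667) / 25.111 * 1000
d = 3256.1 m


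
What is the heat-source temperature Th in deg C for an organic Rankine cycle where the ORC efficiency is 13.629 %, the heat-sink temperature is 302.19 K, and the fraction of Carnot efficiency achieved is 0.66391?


Th = Tc / (1 - (eta_orc/100)/f)
Th = 302.19 / (1 - (13.629/100)/0.66391)
Th = 380.2490 K
Convert to deg C: 380.2490 - 273.15 = 107.10 deg C
Th = 107.10 deg C


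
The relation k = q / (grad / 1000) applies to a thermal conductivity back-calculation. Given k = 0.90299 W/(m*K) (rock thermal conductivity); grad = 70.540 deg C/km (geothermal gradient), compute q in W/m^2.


q = k * grad / 1000
q = 0.90299 * 70.540 / 1000
q = 0.063697 W/m^2


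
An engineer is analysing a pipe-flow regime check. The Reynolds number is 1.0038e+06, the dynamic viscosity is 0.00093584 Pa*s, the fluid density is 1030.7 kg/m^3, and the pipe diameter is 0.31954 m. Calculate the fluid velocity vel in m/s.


vel = Re * mu / (rho * D)
vel = 1.0038e+06 * 0.00093584 / (1030.7 * 0.31954)
vel = 2.8523 m/s


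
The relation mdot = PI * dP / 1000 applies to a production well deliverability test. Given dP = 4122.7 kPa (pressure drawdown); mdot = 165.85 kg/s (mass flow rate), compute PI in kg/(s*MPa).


PI = mdot * 1000 / dP
PI = 165.85 * 1000 / 4122.7
PI = 40.228 kg/(s*MPa)


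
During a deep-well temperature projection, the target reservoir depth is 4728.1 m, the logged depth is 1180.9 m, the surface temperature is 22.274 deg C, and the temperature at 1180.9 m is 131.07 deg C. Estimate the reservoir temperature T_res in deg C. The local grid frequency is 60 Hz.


Step 1: grad = (T_d1 - T_surf)/d1 * 1000 = (131.07 - 22.274)/1180.9 * 1000 = 92.12973 deg C/km
Step 2: T_res = T_surf + grad*d2/1000 = 22.274 + 92.12973*4728.1/1000 = 457.87 deg C
T_res = 457.87 deg C


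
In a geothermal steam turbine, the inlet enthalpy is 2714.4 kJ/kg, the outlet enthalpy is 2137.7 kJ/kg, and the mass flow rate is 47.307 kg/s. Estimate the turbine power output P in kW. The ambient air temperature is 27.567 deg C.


P = mdot * (h_in - h_out) / 1000
P = 47.307 * (2714.4 - 2137.7) / 1000
P = 27.28195 MW
Convert: 27.28195 MW * 1000.0 = 27282 kW
P = 27282 kW


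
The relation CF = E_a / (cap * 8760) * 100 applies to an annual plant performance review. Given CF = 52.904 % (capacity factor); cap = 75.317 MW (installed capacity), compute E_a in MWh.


E_a = CF / 100 * cap * 8760
E_a = 52.904 / 100 * 75.317 * 8760
E_a = 3.4905e+05 MWh


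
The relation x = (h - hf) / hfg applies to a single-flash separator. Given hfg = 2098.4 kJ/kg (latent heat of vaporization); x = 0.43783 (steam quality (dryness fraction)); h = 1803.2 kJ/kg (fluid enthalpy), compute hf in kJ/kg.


hf = h - x * hfg
hf = 1803.2 - 0.43783 * 2098.4
hf = 884.46 kJ/kg


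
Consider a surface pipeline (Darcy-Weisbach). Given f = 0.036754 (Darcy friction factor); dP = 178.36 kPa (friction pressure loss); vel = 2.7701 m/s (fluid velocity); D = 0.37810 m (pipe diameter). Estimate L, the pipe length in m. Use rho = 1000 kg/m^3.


L = dP*1000*D / (f*rho*vel^2/2)
L = 178.36*1000*0.37810 / (0.036754*1000*2.7701^2/2)
L = 478.23 m


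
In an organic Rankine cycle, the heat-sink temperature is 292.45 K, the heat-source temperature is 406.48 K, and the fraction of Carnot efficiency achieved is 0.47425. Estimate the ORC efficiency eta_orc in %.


eta_orc = (1 - Tc/Th) * f * 100
eta_orc = (1 - 292.45/406.48) * 0.47425 * 100
eta_orc = 13.304 %


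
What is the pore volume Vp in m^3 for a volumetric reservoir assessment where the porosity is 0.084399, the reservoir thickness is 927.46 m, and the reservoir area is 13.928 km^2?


Vp = A * 1e6 * hr * phi
Vp = 13.928 * 1e6 * 927.46 * 0.084399
Vp = 1.0902e+09 m^3


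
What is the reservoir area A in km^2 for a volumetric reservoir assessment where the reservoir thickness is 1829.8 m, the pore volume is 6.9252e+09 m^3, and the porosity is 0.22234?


A = Vp / (1e6 * hr * phi)
A = 6.9252e+09 / (1e6 * 1829.8 * 0.22234)
A = 17.022 km^2


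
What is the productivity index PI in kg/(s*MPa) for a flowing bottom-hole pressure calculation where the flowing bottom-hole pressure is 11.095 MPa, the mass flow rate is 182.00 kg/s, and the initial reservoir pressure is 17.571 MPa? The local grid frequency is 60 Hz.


PI = mdot / (P_i - P_wf)
PI = 182.00 / (17.571 - 11.095)
PI = 28.104 kg/(s*MPa)


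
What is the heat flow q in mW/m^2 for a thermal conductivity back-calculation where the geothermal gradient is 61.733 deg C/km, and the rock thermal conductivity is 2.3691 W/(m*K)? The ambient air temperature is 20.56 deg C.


q = k * grad / 1000
q = 2.3691 * 61.733 / 1000
q = 0.1462517 W/m^2
Convert: 0.1462517 W/m^2 * 1000.0 = 146.25 mW/m^2
q = 146.25 mW/m^2


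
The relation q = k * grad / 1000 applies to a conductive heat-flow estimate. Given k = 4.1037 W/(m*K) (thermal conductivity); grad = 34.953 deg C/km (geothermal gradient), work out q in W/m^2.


q = k * grad / 1000
q = 4.1037 * 34.953 / 1000
q = 0.14344 W/m^2


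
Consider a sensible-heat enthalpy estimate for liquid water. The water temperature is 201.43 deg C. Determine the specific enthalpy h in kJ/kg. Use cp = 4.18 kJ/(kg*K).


h = cp * T
h = 4.18 * 201.43
h = 841.98 kJ/kg


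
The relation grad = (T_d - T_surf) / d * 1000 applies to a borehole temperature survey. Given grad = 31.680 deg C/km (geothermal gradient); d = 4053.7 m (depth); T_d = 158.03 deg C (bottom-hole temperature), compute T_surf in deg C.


T_surf = T_d - grad * d / 1000
T_surf = 158.03 - 31.680 * 4053.7 / 1000
T_surf = 29.609 deg C


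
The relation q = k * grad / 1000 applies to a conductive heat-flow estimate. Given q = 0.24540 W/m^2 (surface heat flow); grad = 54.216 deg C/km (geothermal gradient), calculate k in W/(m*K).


k = q * 1000 / grad
k = 0.24540 * 1000 / 54.216
k = 4.5263 W/(m*K)


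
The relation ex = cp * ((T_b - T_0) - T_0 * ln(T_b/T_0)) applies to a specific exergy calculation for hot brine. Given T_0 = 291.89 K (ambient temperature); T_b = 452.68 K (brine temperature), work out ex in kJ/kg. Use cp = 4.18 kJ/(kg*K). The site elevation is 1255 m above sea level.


ex = cp * ((T_b - T_0) - T_0 * ln(T_b/T_0))
ex = 4.18 * ((452.68 - 291.89) - 291.89 * ln(452.68/291.89))
ex = 136.71 kJ/kg


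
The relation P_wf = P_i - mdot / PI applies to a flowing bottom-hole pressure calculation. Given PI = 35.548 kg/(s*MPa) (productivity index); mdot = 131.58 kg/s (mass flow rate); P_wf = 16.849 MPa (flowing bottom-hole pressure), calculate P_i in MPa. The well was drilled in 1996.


P_i = P_wf + mdot / PI
P_i = 16.849 + 131.58 / 35.548
P_i = 20.550 MPa


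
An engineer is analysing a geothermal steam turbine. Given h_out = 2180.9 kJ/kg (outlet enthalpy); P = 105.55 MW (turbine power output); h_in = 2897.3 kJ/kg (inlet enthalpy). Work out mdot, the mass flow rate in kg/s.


mdot = P * 1000 / (h_in - h_out)
mdot = 105.55 * 1000 / (2897.3 - 2180.9)
mdot = 147.33 kg/s


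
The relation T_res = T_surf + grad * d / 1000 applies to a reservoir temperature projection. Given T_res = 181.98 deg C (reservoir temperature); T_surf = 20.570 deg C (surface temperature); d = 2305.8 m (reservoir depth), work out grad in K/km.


grad = (T_res - T_surf) / d * 1000
grad = (181.98 - 20.570) / 2305.8 * 1000
grad = 70.00173 deg C/km
Convert: 70.00173 deg C/km * 1.0 = 70.002 K/km
grad = 70.002 K/km


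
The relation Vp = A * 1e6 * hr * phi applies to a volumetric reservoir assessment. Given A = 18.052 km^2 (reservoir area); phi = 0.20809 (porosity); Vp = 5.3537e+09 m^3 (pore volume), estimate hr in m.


hr = Vp / (A * 1e6 * phi)
hr = 5.3537e+09 / (18.052 * 1e6 * 0.20809)
hr = 1425.2 m


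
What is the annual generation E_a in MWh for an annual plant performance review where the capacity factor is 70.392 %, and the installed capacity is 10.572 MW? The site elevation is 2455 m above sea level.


E_a = CF / 100 * cap * 8760
E_a = 70.392 / 100 * 10.572 * 8760
E_a = 65191 MWh


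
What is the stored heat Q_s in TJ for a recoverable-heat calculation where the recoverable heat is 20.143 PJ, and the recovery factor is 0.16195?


Q_s = Q_rec / RF
Q_s = 20.143 / 0.16195
Q_s = 124.3779 PJ
Convert: 124.3779 PJ * 1000.0 = 1.2438e+05 TJ
Q_s = 1.2438e+05 TJ


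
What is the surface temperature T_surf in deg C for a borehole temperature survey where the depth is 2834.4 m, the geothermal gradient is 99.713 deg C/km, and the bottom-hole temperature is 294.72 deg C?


T_surf = T_d - grad * d / 1000
T_surf = 294.72 - 99.713 * 2834.4 / 1000
T_surf = 12.093 deg C


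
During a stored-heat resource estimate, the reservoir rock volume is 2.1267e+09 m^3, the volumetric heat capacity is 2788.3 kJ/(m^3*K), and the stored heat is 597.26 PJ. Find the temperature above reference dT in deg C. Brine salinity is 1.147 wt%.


dT = Q_s * 1e12 / (Vr * rhoc)
dT = 597.26 * 1e12 / (2.1267e+09 * 2788.3)
dT = 100.7205 K
Convert (temperature difference, 1 K = 1 deg C): 100.7205 K = 100.7205 deg C
dT = 100.72 deg C


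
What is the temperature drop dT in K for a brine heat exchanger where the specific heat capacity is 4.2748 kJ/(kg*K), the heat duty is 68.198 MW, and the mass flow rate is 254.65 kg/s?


dT = Q * 1000 / (mdot * cp)
dT = 68.198 * 1000 / (254.65 * 4.2748)
dT = 62.649 K


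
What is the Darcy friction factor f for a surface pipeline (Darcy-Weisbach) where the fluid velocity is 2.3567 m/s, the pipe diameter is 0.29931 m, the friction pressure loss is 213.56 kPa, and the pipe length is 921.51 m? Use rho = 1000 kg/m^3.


f = dP*1000 / ((L/D)*(rho*vel^2/2))
f = 213.56*1000 / ((921.51/0.29931)*(1000*2.3567^2/2))
f = 0.024978


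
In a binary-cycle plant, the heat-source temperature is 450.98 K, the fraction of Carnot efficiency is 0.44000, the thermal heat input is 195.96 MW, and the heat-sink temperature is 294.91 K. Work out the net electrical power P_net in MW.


Step 1: eta = (1 - Tc/Th)*f = (1 - 294.91/450.98)*0.44 = 0.1522702
Step 2: P_net = eta * Q_in = 0.1522702 * 195.96 = 29.839 MW
P_net = 29.839 MW


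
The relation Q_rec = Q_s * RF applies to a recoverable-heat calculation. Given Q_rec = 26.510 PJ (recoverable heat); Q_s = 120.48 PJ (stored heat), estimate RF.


RF = Q_rec / Q_s
RF = 26.510 / 120.48
RF = 0.22004


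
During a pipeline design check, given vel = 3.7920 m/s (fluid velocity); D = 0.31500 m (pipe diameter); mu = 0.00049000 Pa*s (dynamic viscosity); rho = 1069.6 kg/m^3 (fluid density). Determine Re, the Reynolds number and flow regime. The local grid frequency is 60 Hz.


Step 1: Re = rho*vel*D/mu = 1069.6*3.792*0.315/0.00049 = 2.6074e+06
Step 2: Re = 2.6074e+06 > 4000, so flow is turbulent.
Re = 2.6074e+06 (turbulent)


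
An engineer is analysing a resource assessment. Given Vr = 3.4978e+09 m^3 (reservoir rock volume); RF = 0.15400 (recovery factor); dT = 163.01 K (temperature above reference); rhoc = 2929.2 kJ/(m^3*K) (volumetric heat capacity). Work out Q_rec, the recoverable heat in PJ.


Step 1: Q_s = Vr*rhoc*dT/1e12 = 3.4978e+09*2929.2*163.01/1e12 = 1670.161 PJ
Step 2: Q_rec = Q_s * RF = 1670.161 * 0.154 = 257.20 PJ
Q_rec = 257.20 PJ


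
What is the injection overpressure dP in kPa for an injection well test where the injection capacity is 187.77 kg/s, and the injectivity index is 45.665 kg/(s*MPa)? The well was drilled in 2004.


dP = mdot * 1000 / II
dP = 187.77 * 1000 / 45.665
dP = 4111.9 kPa


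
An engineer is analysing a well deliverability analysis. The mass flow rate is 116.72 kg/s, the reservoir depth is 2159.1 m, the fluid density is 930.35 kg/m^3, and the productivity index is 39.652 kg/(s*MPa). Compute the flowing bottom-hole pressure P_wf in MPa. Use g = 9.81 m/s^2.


Step 1: P_i = rho*g*h/1e6 = 930.35*9.81*2159.1/1e6 = 19.70553 MPa
Step 2: P_wf = P_i - mdot/PI = 19.70553 - 116.72/39.652 = 16.762 MPa
P_wf = 16.762 MPa


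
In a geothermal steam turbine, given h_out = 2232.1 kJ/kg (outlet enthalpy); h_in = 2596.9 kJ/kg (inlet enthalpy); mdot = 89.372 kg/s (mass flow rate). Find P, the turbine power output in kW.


P = mdot * (h_in - h_out) / 1000
P = 89.372 * (2596.9 - 2232.1) / 1000
P = 32.60291 MW
Convert: 32.60291 MW * 1000.0 = 32603 kW
P = 32603 kW


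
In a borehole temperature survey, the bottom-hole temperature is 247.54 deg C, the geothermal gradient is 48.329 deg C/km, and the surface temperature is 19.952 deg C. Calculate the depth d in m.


d = (T_d - T_surf) / grad * 1000
d = (247.54 - 19.952) / 48.329 * 1000
d = 4709.1 m


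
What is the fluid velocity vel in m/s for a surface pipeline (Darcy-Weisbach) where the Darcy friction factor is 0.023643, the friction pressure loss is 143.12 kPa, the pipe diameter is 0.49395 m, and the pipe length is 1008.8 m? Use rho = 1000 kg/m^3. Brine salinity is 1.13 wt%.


vel = sqrt(dP*1000*2*D / (f*L*rho))
vel = sqrt(143.12*1000*2*0.49395 / (0.023643*1008.8*1000))
vel = 2.4347 m/s


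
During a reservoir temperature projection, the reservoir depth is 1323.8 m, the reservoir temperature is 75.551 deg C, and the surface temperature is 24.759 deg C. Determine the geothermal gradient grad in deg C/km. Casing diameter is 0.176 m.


grad = (T_res - T_surf) / d * 1000
grad = (75.551 - 24.759) / 1323.8 * 1000
grad = 38.368 deg C/km


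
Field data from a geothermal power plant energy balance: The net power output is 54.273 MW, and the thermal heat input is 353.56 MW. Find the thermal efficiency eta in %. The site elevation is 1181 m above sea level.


eta = W_net / Q_in * 100
eta = 54.273 / 353.56 * 100
eta = 15.350 %


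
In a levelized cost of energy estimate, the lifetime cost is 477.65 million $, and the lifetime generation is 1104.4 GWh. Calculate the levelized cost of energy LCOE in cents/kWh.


LCOE = C_tot / E_tot * 100
LCOE = 477.65 / 1104.4 * 100
LCOE = 43.250 cents/kWh


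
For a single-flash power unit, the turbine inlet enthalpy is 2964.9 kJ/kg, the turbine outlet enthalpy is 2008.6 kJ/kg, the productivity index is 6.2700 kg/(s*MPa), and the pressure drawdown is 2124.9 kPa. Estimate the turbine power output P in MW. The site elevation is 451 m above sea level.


Step 1: mdot = PI * dP / 1000 = 6.27 * 2124.9 / 1000 = 13.32312 kg/s
Step 2: P = mdot*(h_in - h_out)/1000 = 13.32312*(2964.9 - 2008.6)/1000 = 12.741 MW
P = 12.741 MW


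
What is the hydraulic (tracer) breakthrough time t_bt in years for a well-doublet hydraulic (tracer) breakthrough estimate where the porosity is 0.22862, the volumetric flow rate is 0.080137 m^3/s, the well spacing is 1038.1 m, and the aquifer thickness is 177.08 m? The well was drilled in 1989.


t_bt = pi * hr * phi * L^2 / (3 * Qv) / (365.25*86400)
t_bt = pi * 177.08 * 0.22862 * 1038.1^2 / (3 * 0.080137) / (365.25*86400)
t_bt = 18.066 years


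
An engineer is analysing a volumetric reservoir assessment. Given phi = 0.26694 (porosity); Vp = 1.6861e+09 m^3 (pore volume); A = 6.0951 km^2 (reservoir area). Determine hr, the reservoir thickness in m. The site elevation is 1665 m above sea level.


hr = Vp / (A * 1e6 * phi)
hr = 1.6861e+09 / (6.0951 * 1e6 * 0.26694)
hr = 1036.3 m


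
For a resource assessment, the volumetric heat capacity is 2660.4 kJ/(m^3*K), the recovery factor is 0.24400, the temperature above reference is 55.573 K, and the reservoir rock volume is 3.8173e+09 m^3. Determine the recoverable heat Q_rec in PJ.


Step 1: Q_s = Vr*rhoc*dT/1e12 = 3.8173e+09*2660.4*55.573/1e12 = 564.3741 PJ
Step 2: Q_rec = Q_s * RF = 564.3741 * 0.244 = 137.71 PJ
Q_rec = 137.71 PJ


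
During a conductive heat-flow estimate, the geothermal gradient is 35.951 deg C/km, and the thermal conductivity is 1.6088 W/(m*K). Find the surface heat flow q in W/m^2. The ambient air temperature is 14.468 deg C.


q = k * grad / 1000
q = 1.6088 * 35.951 / 1000
q = 0.057838 W/m^2


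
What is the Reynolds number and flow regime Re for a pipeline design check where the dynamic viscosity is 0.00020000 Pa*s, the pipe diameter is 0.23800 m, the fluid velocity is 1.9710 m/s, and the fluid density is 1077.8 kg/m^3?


Step 1: Re = rho*vel*D/mu = 1077.8*1.971*0.238/0.0002 = 2.5280e+06
Step 2: Re = 2.5280e+06 > 4000, so flow is turbulent.
Re = 2.5280e+06 (turbulent)


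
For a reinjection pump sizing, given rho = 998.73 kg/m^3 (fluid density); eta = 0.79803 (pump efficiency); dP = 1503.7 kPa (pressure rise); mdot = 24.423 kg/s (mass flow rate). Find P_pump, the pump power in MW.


P_pump = mdot * dP / (rho * eta)
P_pump = 24.423 * 1503.7 / (998.73 * 0.79803)
P_pump = 46.07792 kW
Convert: 46.07792 kW * 0.001 = 0.046078 MW
P_pump = 0.046078 MW


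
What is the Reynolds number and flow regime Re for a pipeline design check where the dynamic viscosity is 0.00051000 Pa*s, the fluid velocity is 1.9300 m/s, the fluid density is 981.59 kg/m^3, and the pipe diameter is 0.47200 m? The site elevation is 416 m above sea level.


Step 1: Re = rho*vel*D/mu = 981.59*1.93*0.472/0.00051 = 1.7533e+06
Step 2: Re = 1.7533e+06 > 4000, so flow is turbulent.
Re = 1.7533e+06 (turbulent)


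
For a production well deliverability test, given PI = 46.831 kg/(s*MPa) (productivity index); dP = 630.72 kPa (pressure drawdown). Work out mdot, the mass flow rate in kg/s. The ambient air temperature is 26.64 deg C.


mdot = PI * dP / 1000
mdot = 46.831 * 630.72 / 1000
mdot = 29.537 kg/s


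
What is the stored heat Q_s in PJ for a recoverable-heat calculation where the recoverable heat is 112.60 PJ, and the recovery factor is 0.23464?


Q_s = Q_rec / RF
Q_s = 112.60 / 0.23464
Q_s = 479.88 PJ


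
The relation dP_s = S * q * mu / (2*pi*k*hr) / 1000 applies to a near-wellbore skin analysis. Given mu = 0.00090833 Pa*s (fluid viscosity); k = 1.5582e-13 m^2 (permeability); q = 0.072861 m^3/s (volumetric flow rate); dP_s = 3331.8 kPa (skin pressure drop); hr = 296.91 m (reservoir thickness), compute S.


S = dP_s * 1000 * 2*pi*k*hr / (q*mu)
S = 3331.8 * 1000 * 2*pi*1.5582e-13*296.91 / (0.072861*0.00090833)
S = 14.634


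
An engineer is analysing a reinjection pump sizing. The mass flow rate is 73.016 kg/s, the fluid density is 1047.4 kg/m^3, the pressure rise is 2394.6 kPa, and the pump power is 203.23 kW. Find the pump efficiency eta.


eta = mdot * dP / (rho * P_pump)
eta = 73.016 * 2394.6 / (1047.4 * 203.23)
eta = 0.82139


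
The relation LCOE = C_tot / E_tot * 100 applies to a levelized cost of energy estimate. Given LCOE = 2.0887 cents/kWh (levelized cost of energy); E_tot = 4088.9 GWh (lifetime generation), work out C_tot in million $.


C_tot = LCOE / 100 * E_tot
C_tot = 2.0887 / 100 * 4088.9
C_tot = 85.405 million $
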